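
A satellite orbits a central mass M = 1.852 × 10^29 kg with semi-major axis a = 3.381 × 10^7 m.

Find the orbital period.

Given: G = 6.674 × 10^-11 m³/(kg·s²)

GM = G · M = 6.674e-11 · 1.852e+29 = 1.23602e+19 m³/s².
Kepler's third law: T = 2π √(a³ / GM).
Substituting a = 3.381e+07 m and GM = 1.23602e+19 m³/s²:
T = 2π √((3.381e+07)³ / 1.23602e+19) s
T ≈ 351.3 s = 5.856 minutes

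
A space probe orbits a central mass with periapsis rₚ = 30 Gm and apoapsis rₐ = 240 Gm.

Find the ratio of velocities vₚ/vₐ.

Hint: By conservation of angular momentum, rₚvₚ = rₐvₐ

Convert to SI: rₚ = 30 Gm = 3e+10 m; rₐ = 240 Gm = 2.4e+11 m.
Conservation of angular momentum gives rₚvₚ = rₐvₐ, so vₚ/vₐ = rₐ/rₚ.
vₚ/vₐ = 2.4e+11 / 3e+10 ≈ 8.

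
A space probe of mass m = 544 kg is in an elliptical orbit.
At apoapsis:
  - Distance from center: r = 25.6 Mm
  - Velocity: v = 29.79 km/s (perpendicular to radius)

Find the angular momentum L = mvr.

Convert to SI: r = 25.6 Mm = 2.56e+07 m; v = 29.79 km/s = 29790 m/s.
Since v is perpendicular to r, L = m · v · r.
L = 544 · 29790 · 2.56e+07 kg·m²/s ≈ 4.149e+14 kg·m²/s.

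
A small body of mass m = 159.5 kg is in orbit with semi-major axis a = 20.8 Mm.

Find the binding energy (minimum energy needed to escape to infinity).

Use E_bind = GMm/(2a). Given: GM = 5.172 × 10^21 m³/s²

Convert to SI: a = 20.8 Mm = 2.08e+07 m.
Total orbital energy is E = −GMm/(2a); binding energy is E_bind = −E = GMm/(2a).
E_bind = 5.172e+21 · 159.5 / (2 · 2.08e+07) J ≈ 1.983e+16 J = 19.83 PJ.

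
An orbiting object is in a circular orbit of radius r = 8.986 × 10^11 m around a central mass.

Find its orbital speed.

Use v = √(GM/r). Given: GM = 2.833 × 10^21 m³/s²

For a circular orbit, gravity supplies the centripetal force, so v = √(GM / r).
v = √(2.833e+21 / 8.986e+11) m/s ≈ 5.615e+04 m/s = 56.15 km/s.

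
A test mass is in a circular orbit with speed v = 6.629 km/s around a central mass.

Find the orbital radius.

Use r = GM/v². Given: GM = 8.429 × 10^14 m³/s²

Convert to SI: v = 6.629 km/s = 6629 m/s.
For a circular orbit, v² = GM / r, so r = GM / v².
r = 8.429e+14 / (6629)² m ≈ 1.918e+07 m = 19.18 Mm.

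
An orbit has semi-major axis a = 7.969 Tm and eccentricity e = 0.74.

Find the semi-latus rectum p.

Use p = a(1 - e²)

Convert to SI: a = 7.969 Tm = 7.969e+12 m.
p = a (1 − e²).
p = 7.969e+12 · (1 − (0.74)²) = 7.969e+12 · 0.4524 ≈ 3.605e+12 m = 3.605 Tm.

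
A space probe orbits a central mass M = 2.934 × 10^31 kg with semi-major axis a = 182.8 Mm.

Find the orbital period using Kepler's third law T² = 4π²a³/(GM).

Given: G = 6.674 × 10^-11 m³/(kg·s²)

Convert to SI: a = 182.8 Mm = 1.828e+08 m.
GM = G · M = 6.674e-11 · 2.934e+31 = 1.95815e+21 m³/s².
Kepler's third law: T = 2π √(a³ / GM).
Substituting a = 1.828e+08 m and GM = 1.95815e+21 m³/s²:
T = 2π √((1.828e+08)³ / 1.95815e+21) s
T ≈ 350.9 s = 5.849 minutes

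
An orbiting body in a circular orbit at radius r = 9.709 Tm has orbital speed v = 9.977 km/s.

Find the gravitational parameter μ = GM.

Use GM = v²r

Convert to SI: r = 9.709 Tm = 9.709e+12 m; v = 9.977 km/s = 9977 m/s.
For a circular orbit v² = GM/r, so GM = v² · r.
GM = (9977)² · 9.709e+12 m³/s² ≈ 9.664e+20 m³/s² = 9.664 × 10^20 m³/s².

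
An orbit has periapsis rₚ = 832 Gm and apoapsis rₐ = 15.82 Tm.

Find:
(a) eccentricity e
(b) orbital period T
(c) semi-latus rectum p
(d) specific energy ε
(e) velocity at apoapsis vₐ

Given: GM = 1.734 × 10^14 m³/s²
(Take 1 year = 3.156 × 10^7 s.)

Convert to SI: rₚ = 832 Gm = 8.32e+11 m; rₐ = 15.82 Tm = 1.582e+13 m.
(a) e = (rₐ − rₚ)/(rₐ + rₚ) = (1.582e+13 − 8.32e+11)/(1.582e+13 + 8.32e+11) ≈ 0.9001
(b) With a = (rₚ + rₐ)/2 = 8.326e+12 m, T = 2π √(a³/GM) = 2π √((8.326e+12)³/1.734e+14) s ≈ 1.146e+13 s
(c) From a = (rₚ + rₐ)/2 = 8.326e+12 m and e = (rₐ − rₚ)/(rₐ + rₚ) = 0.900072, p = a(1 − e²) = 8.326e+12 · (1 − (0.900072)²) ≈ 1.581e+12 m
(d) With a = (rₚ + rₐ)/2 = 8.326e+12 m, ε = −GM/(2a) = −1.734e+14/(2 · 8.326e+12) J/kg ≈ -10.41 J/kg
(e) With a = (rₚ + rₐ)/2 = 8.326e+12 m, vₐ = √(GM (2/rₐ − 1/a)) = √(1.734e+14 · (2/1.582e+13 − 1/8.326e+12)) m/s ≈ 1.047 m/s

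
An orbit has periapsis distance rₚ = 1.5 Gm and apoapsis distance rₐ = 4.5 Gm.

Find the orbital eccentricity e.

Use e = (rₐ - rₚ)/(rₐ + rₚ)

Convert to SI: rₚ = 1.5 Gm = 1.5e+09 m; rₐ = 4.5 Gm = 4.5e+09 m.
e = (rₐ − rₚ) / (rₐ + rₚ).
e = (4.5e+09 − 1.5e+09) / (4.5e+09 + 1.5e+09) = 3e+09 / 6e+09 ≈ 0.5.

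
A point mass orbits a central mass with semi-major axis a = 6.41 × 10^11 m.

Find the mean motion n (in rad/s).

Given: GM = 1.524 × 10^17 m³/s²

n = √(GM / a³).
n = √(1.524e+17 / (6.41e+11)³) rad/s ≈ 7.607e-10 rad/s.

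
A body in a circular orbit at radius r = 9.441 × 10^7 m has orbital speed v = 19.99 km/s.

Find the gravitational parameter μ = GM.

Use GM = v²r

Convert to SI: v = 19.99 km/s = 19990 m/s.
For a circular orbit v² = GM/r, so GM = v² · r.
GM = (19990)² · 9.441e+07 m³/s² ≈ 3.773e+16 m³/s² = 3.773 × 10^16 m³/s².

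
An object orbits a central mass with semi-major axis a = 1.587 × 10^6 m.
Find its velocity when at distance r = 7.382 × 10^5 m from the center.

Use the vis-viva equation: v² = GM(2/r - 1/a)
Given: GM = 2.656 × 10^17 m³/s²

Vis-viva: v = √(GM · (2/r − 1/a)).
2/r − 1/a = 2/738200 − 1/1.587e+06 = 2.07917e-06 m⁻¹.
v = √(2.656e+17 · 2.07917e-06) m/s ≈ 7.431e+05 m/s = 743.1 km/s.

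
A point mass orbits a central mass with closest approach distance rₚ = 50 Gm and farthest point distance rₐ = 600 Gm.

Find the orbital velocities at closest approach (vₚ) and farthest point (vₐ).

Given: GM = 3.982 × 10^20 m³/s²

Convert to SI: rₚ = 50 Gm = 5e+10 m; rₐ = 600 Gm = 6e+11 m.
Use the vis-viva equation v² = GM(2/r − 1/a) with a = (rₚ + rₐ)/2 = (5e+10 + 6e+11)/2 = 3.25e+11 m.
vₚ = √(GM · (2/rₚ − 1/a)) = √(3.982e+20 · (2/5e+10 − 1/3.25e+11)) m/s ≈ 1.213e+05 m/s = 121.3 km/s.
vₐ = √(GM · (2/rₐ − 1/a)) = √(3.982e+20 · (2/6e+11 − 1/3.25e+11)) m/s ≈ 1.01e+04 m/s = 10.1 km/s.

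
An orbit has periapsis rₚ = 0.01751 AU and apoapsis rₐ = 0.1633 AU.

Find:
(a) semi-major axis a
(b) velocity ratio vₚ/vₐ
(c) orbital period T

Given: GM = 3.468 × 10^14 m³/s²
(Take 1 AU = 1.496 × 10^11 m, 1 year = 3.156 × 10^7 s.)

Convert to SI: rₚ = 0.01751 AU = 2.6195e+09 m; rₐ = 0.1633 AU = 2.44297e+10 m.
(a) a = (rₚ + rₐ)/2 = (2.6195e+09 + 2.44297e+10)/2 ≈ 1.352e+10 m
(b) Conservation of angular momentum (rₚvₚ = rₐvₐ) gives vₚ/vₐ = rₐ/rₚ = 2.44297e+10/2.6195e+09 ≈ 9.326
(c) With a = (rₚ + rₐ)/2 = 1.35246e+10 m, T = 2π √(a³/GM) = 2π √((1.35246e+10)³/3.468e+14) s ≈ 5.307e+08 s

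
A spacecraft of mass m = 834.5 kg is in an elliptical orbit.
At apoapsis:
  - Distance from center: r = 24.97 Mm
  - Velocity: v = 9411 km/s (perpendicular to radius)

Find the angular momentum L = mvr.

Convert to SI: r = 24.97 Mm = 2.497e+07 m; v = 9411 km/s = 9.411e+06 m/s.
Since v is perpendicular to r, L = m · v · r.
L = 834.5 · 9.411e+06 · 2.497e+07 kg·m²/s ≈ 1.961e+17 kg·m²/s.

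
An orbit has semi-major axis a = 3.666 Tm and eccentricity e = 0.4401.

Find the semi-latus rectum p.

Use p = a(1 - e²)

Convert to SI: a = 3.666 Tm = 3.666e+12 m.
p = a (1 − e²).
p = 3.666e+12 · (1 − (0.4401)²) = 3.666e+12 · 0.806312 ≈ 2.956e+12 m = 2.956 Tm.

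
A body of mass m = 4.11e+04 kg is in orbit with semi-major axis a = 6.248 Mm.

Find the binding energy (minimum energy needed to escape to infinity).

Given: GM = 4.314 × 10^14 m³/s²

Convert to SI: a = 6.248 Mm = 6.248e+06 m.
Total orbital energy is E = −GMm/(2a); binding energy is E_bind = −E = GMm/(2a).
E_bind = 4.314e+14 · 4.11e+04 / (2 · 6.248e+06) J ≈ 1.419e+12 J = 1.419 TJ.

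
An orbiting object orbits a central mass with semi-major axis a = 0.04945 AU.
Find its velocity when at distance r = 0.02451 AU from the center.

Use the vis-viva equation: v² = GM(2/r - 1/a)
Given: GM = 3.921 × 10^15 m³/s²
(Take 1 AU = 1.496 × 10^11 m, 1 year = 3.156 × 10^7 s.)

Convert to SI: a = 0.04945 AU = 7.39772e+09 m; r = 0.02451 AU = 3.6667e+09 m.
Vis-viva: v = √(GM · (2/r − 1/a)).
2/r − 1/a = 2/3.6667e+09 − 1/7.39772e+09 = 4.10273e-10 m⁻¹.
v = √(3.921e+15 · 4.10273e-10) m/s ≈ 1268 m/s = 0.2676 AU/year.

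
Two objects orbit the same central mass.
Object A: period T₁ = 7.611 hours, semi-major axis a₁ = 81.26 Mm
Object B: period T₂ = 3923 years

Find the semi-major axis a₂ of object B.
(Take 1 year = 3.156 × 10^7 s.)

Convert to SI: T₁ = 7.611 hours = 27399.6 s; a₁ = 81.26 Mm = 8.126e+07 m; T₂ = 3923 years = 1.2381e+11 s.
Kepler's third law: (T₁/T₂)² = (a₁/a₂)³ ⇒ a₂ = a₁ · (T₂/T₁)^(2/3).
T₂/T₁ = 1.2381e+11 / 27399.6 = 4.51867e+06.
a₂ = 8.126e+07 · (4.51867e+06)^(2/3) m ≈ 2.221e+12 m = 2.221 Tm.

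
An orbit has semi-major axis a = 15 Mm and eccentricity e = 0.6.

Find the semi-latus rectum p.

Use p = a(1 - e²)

Convert to SI: a = 15 Mm = 1.5e+07 m.
p = a (1 − e²).
p = 1.5e+07 · (1 − (0.6)²) = 1.5e+07 · 0.64 ≈ 9.6e+06 m = 9.6 Mm.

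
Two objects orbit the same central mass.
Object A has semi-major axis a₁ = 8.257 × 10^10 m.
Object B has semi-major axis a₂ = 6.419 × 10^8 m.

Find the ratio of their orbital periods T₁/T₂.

From Kepler's third law, (T₁/T₂)² = (a₁/a₂)³, so T₁/T₂ = (a₁/a₂)^(3/2).
a₁/a₂ = 8.257e+10 / 6.419e+08 = 128.634.
T₁/T₂ = (128.634)^(3/2) ≈ 1459.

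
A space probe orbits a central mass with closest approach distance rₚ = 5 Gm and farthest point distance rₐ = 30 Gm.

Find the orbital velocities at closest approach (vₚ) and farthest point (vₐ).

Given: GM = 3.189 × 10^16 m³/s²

Convert to SI: rₚ = 5 Gm = 5e+09 m; rₐ = 30 Gm = 3e+10 m.
Use the vis-viva equation v² = GM(2/r − 1/a) with a = (rₚ + rₐ)/2 = (5e+09 + 3e+10)/2 = 1.75e+10 m.
vₚ = √(GM · (2/rₚ − 1/a)) = √(3.189e+16 · (2/5e+09 − 1/1.75e+10)) m/s ≈ 3307 m/s = 3.307 km/s.
vₐ = √(GM · (2/rₐ − 1/a)) = √(3.189e+16 · (2/3e+10 − 1/1.75e+10)) m/s ≈ 551.1 m/s = 551.1 m/s.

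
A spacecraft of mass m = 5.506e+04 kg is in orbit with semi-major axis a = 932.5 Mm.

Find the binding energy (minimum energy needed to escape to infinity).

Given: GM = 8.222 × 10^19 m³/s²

Convert to SI: a = 932.5 Mm = 9.325e+08 m.
Total orbital energy is E = −GMm/(2a); binding energy is E_bind = −E = GMm/(2a).
E_bind = 8.222e+19 · 5.506e+04 / (2 · 9.325e+08) J ≈ 2.427e+15 J = 2.427 PJ.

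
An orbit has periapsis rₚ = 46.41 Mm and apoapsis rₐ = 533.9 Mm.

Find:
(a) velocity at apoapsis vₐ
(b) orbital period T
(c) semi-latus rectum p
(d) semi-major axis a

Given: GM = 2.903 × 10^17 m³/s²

Convert to SI: rₚ = 46.41 Mm = 4.641e+07 m; rₐ = 533.9 Mm = 5.339e+08 m.
(a) With a = (rₚ + rₐ)/2 = 2.90155e+08 m, vₐ = √(GM (2/rₐ − 1/a)) = √(2.903e+17 · (2/5.339e+08 − 1/2.90155e+08)) m/s ≈ 9326 m/s
(b) With a = (rₚ + rₐ)/2 = 2.90155e+08 m, T = 2π √(a³/GM) = 2π √((2.90155e+08)³/2.903e+17) s ≈ 5.764e+04 s
(c) From a = (rₚ + rₐ)/2 = 2.90155e+08 m and e = (rₐ − rₚ)/(rₐ + rₚ) = 0.840051, p = a(1 − e²) = 2.90155e+08 · (1 − (0.840051)²) ≈ 8.54e+07 m
(d) a = (rₚ + rₐ)/2 = (4.641e+07 + 5.339e+08)/2 ≈ 2.902e+08 m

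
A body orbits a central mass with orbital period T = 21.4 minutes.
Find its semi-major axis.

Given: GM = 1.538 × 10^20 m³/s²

Convert to SI: T = 21.4 minutes = 1284 s.
Invert Kepler's third law: a = (GM · T² / (4π²))^(1/3).
Substituting T = 1284 s and GM = 1.538e+20 m³/s²:
a = (1.538e+20 · (1284)² / (4π²))^(1/3) m
a ≈ 1.859e+08 m = 185.9 Mm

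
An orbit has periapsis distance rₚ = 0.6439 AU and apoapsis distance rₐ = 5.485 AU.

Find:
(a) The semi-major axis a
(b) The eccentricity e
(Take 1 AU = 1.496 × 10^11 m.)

Convert to SI: rₚ = 0.6439 AU = 9.63274e+10 m; rₐ = 5.485 AU = 8.20556e+11 m.
(a) a = (rₚ + rₐ) / 2 = (9.63274e+10 + 8.20556e+11) / 2 ≈ 4.584e+11 m = 3.064 AU.
(b) e = (rₐ − rₚ) / (rₐ + rₚ) = (8.20556e+11 − 9.63274e+10) / (8.20556e+11 + 9.63274e+10) ≈ 0.7899.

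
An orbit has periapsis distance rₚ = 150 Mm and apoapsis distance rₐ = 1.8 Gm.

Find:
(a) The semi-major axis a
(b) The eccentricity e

Convert to SI: rₚ = 150 Mm = 1.5e+08 m; rₐ = 1.8 Gm = 1.8e+09 m.
(a) a = (rₚ + rₐ) / 2 = (1.5e+08 + 1.8e+09) / 2 ≈ 9.75e+08 m = 975 Mm.
(b) e = (rₐ − rₚ) / (rₐ + rₚ) = (1.8e+09 − 1.5e+08) / (1.8e+09 + 1.5e+08) ≈ 0.8462.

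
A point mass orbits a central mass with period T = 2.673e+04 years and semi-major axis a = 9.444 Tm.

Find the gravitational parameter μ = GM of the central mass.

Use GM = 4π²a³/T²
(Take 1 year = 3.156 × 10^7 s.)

Convert to SI: T = 2.673e+04 years = 8.43599e+11 s; a = 9.444 Tm = 9.444e+12 m.
GM = 4π² · a³ / T².
GM = 4π² · (9.444e+12)³ / (8.43599e+11)² m³/s² ≈ 4.673e+16 m³/s² = 4.673 × 10^16 m³/s².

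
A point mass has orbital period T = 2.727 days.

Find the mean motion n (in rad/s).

Convert to SI: T = 2.727 days = 235613 s.
n = 2π / T.
n = 2π / 235613 s ≈ 2.667e-05 rad/s.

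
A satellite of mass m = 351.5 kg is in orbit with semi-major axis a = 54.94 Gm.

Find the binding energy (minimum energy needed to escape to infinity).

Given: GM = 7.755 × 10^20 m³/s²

Convert to SI: a = 54.94 Gm = 5.494e+10 m.
Total orbital energy is E = −GMm/(2a); binding energy is E_bind = −E = GMm/(2a).
E_bind = 7.755e+20 · 351.5 / (2 · 5.494e+10) J ≈ 2.481e+12 J = 2.481 TJ.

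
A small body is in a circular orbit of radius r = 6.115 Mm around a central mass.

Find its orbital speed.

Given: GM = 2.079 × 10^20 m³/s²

Convert to SI: r = 6.115 Mm = 6.115e+06 m.
For a circular orbit, gravity supplies the centripetal force, so v = √(GM / r).
v = √(2.079e+20 / 6.115e+06) m/s ≈ 5.831e+06 m/s = 5831 km/s.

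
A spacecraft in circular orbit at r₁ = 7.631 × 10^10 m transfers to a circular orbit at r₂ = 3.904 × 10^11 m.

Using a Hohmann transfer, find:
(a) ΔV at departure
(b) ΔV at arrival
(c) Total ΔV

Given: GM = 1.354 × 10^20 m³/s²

Transfer semi-major axis: a_t = (r₁ + r₂)/2 = (7.631e+10 + 3.904e+11)/2 = 2.33355e+11 m.
Circular speeds: v₁ = √(GM/r₁) = 42122.9 m/s, v₂ = √(GM/r₂) = 18623.2 m/s.
Transfer speeds (vis-viva v² = GM(2/r − 1/a_t)): v₁ᵗ = 54483.5 m/s, v₂ᵗ = 10649.7 m/s.
(a) ΔV₁ = |v₁ᵗ − v₁| ≈ 1.236e+04 m/s = 12.36 km/s.
(b) ΔV₂ = |v₂ − v₂ᵗ| ≈ 7974 m/s = 7.974 km/s.
(c) ΔV_total = ΔV₁ + ΔV₂ ≈ 2.033e+04 m/s = 20.33 km/s.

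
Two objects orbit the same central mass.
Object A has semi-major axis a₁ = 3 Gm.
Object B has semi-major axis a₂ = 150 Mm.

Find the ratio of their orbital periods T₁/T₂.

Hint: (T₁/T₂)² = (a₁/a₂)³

Convert to SI: a₁ = 3 Gm = 3e+09 m; a₂ = 150 Mm = 1.5e+08 m.
From Kepler's third law, (T₁/T₂)² = (a₁/a₂)³, so T₁/T₂ = (a₁/a₂)^(3/2).
a₁/a₂ = 3e+09 / 1.5e+08 = 20.
T₁/T₂ = (20)^(3/2) ≈ 89.44.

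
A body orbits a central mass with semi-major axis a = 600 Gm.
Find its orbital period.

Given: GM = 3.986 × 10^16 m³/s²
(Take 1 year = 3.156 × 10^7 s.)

Convert to SI: a = 600 Gm = 6e+11 m.
Kepler's third law: T = 2π √(a³ / GM).
Substituting a = 6e+11 m and GM = 3.986e+16 m³/s²:
T = 2π √((6e+11)³ / 3.986e+16) s
T ≈ 1.463e+10 s = 463.4 years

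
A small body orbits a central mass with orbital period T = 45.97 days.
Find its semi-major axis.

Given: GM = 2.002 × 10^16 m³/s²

Convert to SI: T = 45.97 days = 3.97181e+06 s.
Invert Kepler's third law: a = (GM · T² / (4π²))^(1/3).
Substituting T = 3.97181e+06 s and GM = 2.002e+16 m³/s²:
a = (2.002e+16 · (3.97181e+06)² / (4π²))^(1/3) m
a ≈ 2e+09 m = 2 Gm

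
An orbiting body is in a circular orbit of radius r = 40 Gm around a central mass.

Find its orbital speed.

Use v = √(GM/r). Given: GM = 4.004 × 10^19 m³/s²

Convert to SI: r = 40 Gm = 4e+10 m.
For a circular orbit, gravity supplies the centripetal force, so v = √(GM / r).
v = √(4.004e+19 / 4e+10) m/s ≈ 3.164e+04 m/s = 31.64 km/s.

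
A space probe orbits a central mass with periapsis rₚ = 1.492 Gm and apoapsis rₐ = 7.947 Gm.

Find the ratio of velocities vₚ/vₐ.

Convert to SI: rₚ = 1.492 Gm = 1.492e+09 m; rₐ = 7.947 Gm = 7.947e+09 m.
Conservation of angular momentum gives rₚvₚ = rₐvₐ, so vₚ/vₐ = rₐ/rₚ.
vₚ/vₐ = 7.947e+09 / 1.492e+09 ≈ 5.326.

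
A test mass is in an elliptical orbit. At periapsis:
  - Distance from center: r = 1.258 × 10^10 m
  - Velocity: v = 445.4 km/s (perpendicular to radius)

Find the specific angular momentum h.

Convert to SI: v = 445.4 km/s = 445400 m/s.
With v perpendicular to r, h = r · v.
h = 1.258e+10 · 445400 m²/s ≈ 5.603e+15 m²/s.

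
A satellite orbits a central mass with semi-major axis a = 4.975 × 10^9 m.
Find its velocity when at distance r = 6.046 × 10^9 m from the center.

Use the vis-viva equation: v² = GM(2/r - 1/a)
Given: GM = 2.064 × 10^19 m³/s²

Vis-viva: v = √(GM · (2/r − 1/a)).
2/r − 1/a = 2/6.046e+09 − 1/4.975e+09 = 1.29792e-10 m⁻¹.
v = √(2.064e+19 · 1.29792e-10) m/s ≈ 5.176e+04 m/s = 51.76 km/s.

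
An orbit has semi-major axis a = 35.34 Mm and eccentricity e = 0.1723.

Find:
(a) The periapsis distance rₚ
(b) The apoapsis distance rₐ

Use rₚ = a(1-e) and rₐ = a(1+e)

Convert to SI: a = 35.34 Mm = 3.534e+07 m.
(a) rₚ = a(1 − e) = 3.534e+07 · (1 − 0.1723) = 3.534e+07 · 0.8277 ≈ 2.925e+07 m = 29.25 Mm.
(b) rₐ = a(1 + e) = 3.534e+07 · (1 + 0.1723) = 3.534e+07 · 1.1723 ≈ 4.143e+07 m = 41.43 Mm.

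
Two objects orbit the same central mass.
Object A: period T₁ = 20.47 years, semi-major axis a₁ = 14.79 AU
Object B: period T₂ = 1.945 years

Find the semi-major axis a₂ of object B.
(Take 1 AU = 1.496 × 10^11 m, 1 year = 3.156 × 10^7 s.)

Convert to SI: T₁ = 20.47 years = 6.46033e+08 s; a₁ = 14.79 AU = 2.21258e+12 m; T₂ = 1.945 years = 6.13842e+07 s.
Kepler's third law: (T₁/T₂)² = (a₁/a₂)³ ⇒ a₂ = a₁ · (T₂/T₁)^(2/3).
T₂/T₁ = 6.13842e+07 / 6.46033e+08 = 0.0950171.
a₂ = 2.21258e+12 · (0.0950171)^(2/3) m ≈ 4.607e+11 m = 3.08 AU.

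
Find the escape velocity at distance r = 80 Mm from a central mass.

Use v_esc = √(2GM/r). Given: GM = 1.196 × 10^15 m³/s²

Convert to SI: r = 80 Mm = 8e+07 m.
Escape velocity comes from setting total energy to zero: ½v² − GM/r = 0 ⇒ v_esc = √(2GM / r).
v_esc = √(2 · 1.196e+15 / 8e+07) m/s ≈ 5468 m/s = 5.468 km/s.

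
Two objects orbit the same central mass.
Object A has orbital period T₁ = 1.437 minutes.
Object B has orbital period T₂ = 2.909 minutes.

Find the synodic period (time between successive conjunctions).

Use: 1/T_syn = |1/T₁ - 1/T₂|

Convert to SI: T₁ = 1.437 minutes = 86.22 s; T₂ = 2.909 minutes = 174.54 s.
T_syn = |T₁ · T₂ / (T₁ − T₂)|.
T_syn = |86.22 · 174.54 / (86.22 − 174.54)| s ≈ 170.4 s = 2.84 minutes.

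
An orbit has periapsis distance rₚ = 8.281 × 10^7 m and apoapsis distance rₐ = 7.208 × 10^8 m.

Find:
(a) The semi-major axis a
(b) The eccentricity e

(a) a = (rₚ + rₐ) / 2 = (8.281e+07 + 7.208e+08) / 2 ≈ 4.018e+08 m = 4.018 × 10^8 m.
(b) e = (rₐ − rₚ) / (rₐ + rₚ) = (7.208e+08 − 8.281e+07) / (7.208e+08 + 8.281e+07) ≈ 0.7939.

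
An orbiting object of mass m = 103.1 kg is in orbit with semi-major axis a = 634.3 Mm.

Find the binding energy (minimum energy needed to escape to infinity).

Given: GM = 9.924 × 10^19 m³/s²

Convert to SI: a = 634.3 Mm = 6.343e+08 m.
Total orbital energy is E = −GMm/(2a); binding energy is E_bind = −E = GMm/(2a).
E_bind = 9.924e+19 · 103.1 / (2 · 6.343e+08) J ≈ 8.065e+12 J = 8.065 TJ.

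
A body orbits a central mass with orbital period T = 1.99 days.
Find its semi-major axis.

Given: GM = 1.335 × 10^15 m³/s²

Convert to SI: T = 1.99 days = 171936 s.
Invert Kepler's third law: a = (GM · T² / (4π²))^(1/3).
Substituting T = 171936 s and GM = 1.335e+15 m³/s²:
a = (1.335e+15 · (171936)² / (4π²))^(1/3) m
a ≈ 9.999e+07 m = 99.99 Mm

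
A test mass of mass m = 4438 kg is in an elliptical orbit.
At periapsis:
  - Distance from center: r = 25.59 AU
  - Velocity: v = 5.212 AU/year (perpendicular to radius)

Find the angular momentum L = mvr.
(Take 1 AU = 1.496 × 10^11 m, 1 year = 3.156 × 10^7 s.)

Convert to SI: r = 25.59 AU = 3.82826e+12 m; v = 5.212 AU/year = 24705.8 m/s.
Since v is perpendicular to r, L = m · v · r.
L = 4438 · 24705.8 · 3.82826e+12 kg·m²/s ≈ 4.197e+20 kg·m²/s.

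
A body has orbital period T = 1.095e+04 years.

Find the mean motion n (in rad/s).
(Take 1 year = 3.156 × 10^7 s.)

Convert to SI: T = 1.095e+04 years = 3.45582e+11 s.
n = 2π / T.
n = 2π / 3.45582e+11 s ≈ 1.818e-11 rad/s.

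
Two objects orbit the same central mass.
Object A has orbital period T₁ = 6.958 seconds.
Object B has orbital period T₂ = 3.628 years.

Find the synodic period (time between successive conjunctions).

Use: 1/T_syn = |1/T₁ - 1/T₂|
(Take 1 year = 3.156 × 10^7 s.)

Convert to SI: T₂ = 3.628 years = 1.145e+08 s.
T_syn = |T₁ · T₂ / (T₁ − T₂)|.
T_syn = |6.958 · 1.145e+08 / (6.958 − 1.145e+08)| s ≈ 6.958 s = 6.958 seconds.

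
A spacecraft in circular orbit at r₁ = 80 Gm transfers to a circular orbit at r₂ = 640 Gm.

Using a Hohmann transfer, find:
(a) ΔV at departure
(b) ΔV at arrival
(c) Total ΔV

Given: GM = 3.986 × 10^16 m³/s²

Convert to SI: r₁ = 80 Gm = 8e+10 m; r₂ = 640 Gm = 6.4e+11 m.
Transfer semi-major axis: a_t = (r₁ + r₂)/2 = (8e+10 + 6.4e+11)/2 = 3.6e+11 m.
Circular speeds: v₁ = √(GM/r₁) = 705.868 m/s, v₂ = √(GM/r₂) = 249.562 m/s.
Transfer speeds (vis-viva v² = GM(2/r − 1/a_t)): v₁ᵗ = 941.158 m/s, v₂ᵗ = 117.645 m/s.
(a) ΔV₁ = |v₁ᵗ − v₁| ≈ 235.3 m/s = 235.3 m/s.
(b) ΔV₂ = |v₂ − v₂ᵗ| ≈ 131.9 m/s = 131.9 m/s.
(c) ΔV_total = ΔV₁ + ΔV₂ ≈ 367.2 m/s = 367.2 m/s.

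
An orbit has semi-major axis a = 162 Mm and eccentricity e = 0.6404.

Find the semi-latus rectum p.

Convert to SI: a = 162 Mm = 1.62e+08 m.
p = a (1 − e²).
p = 1.62e+08 · (1 − (0.6404)²) = 1.62e+08 · 0.589888 ≈ 9.556e+07 m = 95.56 Mm.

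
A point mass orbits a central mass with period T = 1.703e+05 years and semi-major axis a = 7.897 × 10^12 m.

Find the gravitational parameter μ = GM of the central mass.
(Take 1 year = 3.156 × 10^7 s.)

Convert to SI: T = 1.703e+05 years = 5.37467e+12 s.
GM = 4π² · a³ / T².
GM = 4π² · (7.897e+12)³ / (5.37467e+12)² m³/s² ≈ 6.73e+14 m³/s² = 6.73 × 10^14 m³/s².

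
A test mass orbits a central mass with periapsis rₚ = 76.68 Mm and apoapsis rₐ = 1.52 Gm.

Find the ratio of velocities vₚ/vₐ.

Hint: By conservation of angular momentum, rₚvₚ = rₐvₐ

Convert to SI: rₚ = 76.68 Mm = 7.668e+07 m; rₐ = 1.52 Gm = 1.52e+09 m.
Conservation of angular momentum gives rₚvₚ = rₐvₐ, so vₚ/vₐ = rₐ/rₚ.
vₚ/vₐ = 1.52e+09 / 7.668e+07 ≈ 19.82.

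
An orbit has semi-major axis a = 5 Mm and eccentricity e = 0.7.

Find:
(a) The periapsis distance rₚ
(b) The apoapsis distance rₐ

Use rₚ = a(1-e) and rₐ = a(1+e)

Convert to SI: a = 5 Mm = 5e+06 m.
(a) rₚ = a(1 − e) = 5e+06 · (1 − 0.7) = 5e+06 · 0.3 ≈ 1.5e+06 m = 1.5 Mm.
(b) rₐ = a(1 + e) = 5e+06 · (1 + 0.7) = 5e+06 · 1.7 ≈ 8.5e+06 m = 8.5 Mm.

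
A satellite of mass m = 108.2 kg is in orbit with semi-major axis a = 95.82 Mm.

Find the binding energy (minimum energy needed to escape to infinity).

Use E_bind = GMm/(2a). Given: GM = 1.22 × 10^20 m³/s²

Convert to SI: a = 95.82 Mm = 9.582e+07 m.
Total orbital energy is E = −GMm/(2a); binding energy is E_bind = −E = GMm/(2a).
E_bind = 1.22e+20 · 108.2 / (2 · 9.582e+07) J ≈ 6.888e+13 J = 68.88 TJ.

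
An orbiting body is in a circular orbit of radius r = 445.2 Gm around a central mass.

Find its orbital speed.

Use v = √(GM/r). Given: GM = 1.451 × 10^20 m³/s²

Convert to SI: r = 445.2 Gm = 4.452e+11 m.
For a circular orbit, gravity supplies the centripetal force, so v = √(GM / r).
v = √(1.451e+20 / 4.452e+11) m/s ≈ 1.805e+04 m/s = 18.05 km/s.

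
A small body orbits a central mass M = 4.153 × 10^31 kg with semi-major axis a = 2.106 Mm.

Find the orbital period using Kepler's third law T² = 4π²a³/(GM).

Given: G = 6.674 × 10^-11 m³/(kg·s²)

Convert to SI: a = 2.106 Mm = 2.106e+06 m.
GM = G · M = 6.674e-11 · 4.153e+31 = 2.77171e+21 m³/s².
Kepler's third law: T = 2π √(a³ / GM).
Substituting a = 2.106e+06 m and GM = 2.77171e+21 m³/s²:
T = 2π √((2.106e+06)³ / 2.77171e+21) s
T ≈ 0.3647 s = 0.3647 seconds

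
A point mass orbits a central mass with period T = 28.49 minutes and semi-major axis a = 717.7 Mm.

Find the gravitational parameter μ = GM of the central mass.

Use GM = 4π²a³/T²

Convert to SI: T = 28.49 minutes = 1709.4 s; a = 717.7 Mm = 7.177e+08 m.
GM = 4π² · a³ / T².
GM = 4π² · (7.177e+08)³ / (1709.4)² m³/s² ≈ 4.995e+21 m³/s² = 4.995 × 10^21 m³/s².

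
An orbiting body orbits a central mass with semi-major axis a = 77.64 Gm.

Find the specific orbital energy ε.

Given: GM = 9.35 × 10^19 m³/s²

Convert to SI: a = 77.64 Gm = 7.764e+10 m.
ε = −GM / (2a).
ε = −9.35e+19 / (2 · 7.764e+10) J/kg ≈ -6.021e+08 J/kg = -602.1 MJ/kg.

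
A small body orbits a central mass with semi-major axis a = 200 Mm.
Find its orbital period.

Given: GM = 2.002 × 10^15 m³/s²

Convert to SI: a = 200 Mm = 2e+08 m.
Kepler's third law: T = 2π √(a³ / GM).
Substituting a = 2e+08 m and GM = 2.002e+15 m³/s²:
T = 2π √((2e+08)³ / 2.002e+15) s
T ≈ 3.972e+05 s = 4.597 days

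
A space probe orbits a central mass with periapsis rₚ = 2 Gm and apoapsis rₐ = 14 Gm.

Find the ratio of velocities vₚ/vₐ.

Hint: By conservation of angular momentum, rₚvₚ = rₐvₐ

Convert to SI: rₚ = 2 Gm = 2e+09 m; rₐ = 14 Gm = 1.4e+10 m.
Conservation of angular momentum gives rₚvₚ = rₐvₐ, so vₚ/vₐ = rₐ/rₚ.
vₚ/vₐ = 1.4e+10 / 2e+09 ≈ 7.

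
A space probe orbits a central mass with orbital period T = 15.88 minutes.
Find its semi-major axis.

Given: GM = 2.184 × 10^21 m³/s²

Convert to SI: T = 15.88 minutes = 952.8 s.
Invert Kepler's third law: a = (GM · T² / (4π²))^(1/3).
Substituting T = 952.8 s and GM = 2.184e+21 m³/s²:
a = (2.184e+21 · (952.8)² / (4π²))^(1/3) m
a ≈ 3.689e+08 m = 368.9 Mm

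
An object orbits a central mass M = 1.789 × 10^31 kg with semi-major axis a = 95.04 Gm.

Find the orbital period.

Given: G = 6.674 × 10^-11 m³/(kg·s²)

Convert to SI: a = 95.04 Gm = 9.504e+10 m.
GM = G · M = 6.674e-11 · 1.789e+31 = 1.19398e+21 m³/s².
Kepler's third law: T = 2π √(a³ / GM).
Substituting a = 9.504e+10 m and GM = 1.19398e+21 m³/s²:
T = 2π √((9.504e+10)³ / 1.19398e+21) s
T ≈ 5.328e+06 s = 61.66 days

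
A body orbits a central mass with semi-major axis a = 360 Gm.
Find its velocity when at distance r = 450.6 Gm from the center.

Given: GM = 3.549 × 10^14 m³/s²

Convert to SI: a = 360 Gm = 3.6e+11 m; r = 450.6 Gm = 4.506e+11 m.
Vis-viva: v = √(GM · (2/r − 1/a)).
2/r − 1/a = 2/4.506e+11 − 1/3.6e+11 = 1.66075e-12 m⁻¹.
v = √(3.549e+14 · 1.66075e-12) m/s ≈ 24.28 m/s = 24.28 m/s.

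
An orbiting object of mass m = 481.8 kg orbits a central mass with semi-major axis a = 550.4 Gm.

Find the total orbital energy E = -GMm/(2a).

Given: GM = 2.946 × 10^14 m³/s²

Convert to SI: a = 550.4 Gm = 5.504e+11 m.
E = −GMm / (2a).
E = −2.946e+14 · 481.8 / (2 · 5.504e+11) J ≈ -1.289e+05 J = -128.9 kJ.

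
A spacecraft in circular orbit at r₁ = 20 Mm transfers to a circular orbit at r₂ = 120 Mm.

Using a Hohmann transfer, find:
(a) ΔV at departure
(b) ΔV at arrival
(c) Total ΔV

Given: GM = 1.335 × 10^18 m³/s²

Convert to SI: r₁ = 20 Mm = 2e+07 m; r₂ = 120 Mm = 1.2e+08 m.
Transfer semi-major axis: a_t = (r₁ + r₂)/2 = (2e+07 + 1.2e+08)/2 = 7e+07 m.
Circular speeds: v₁ = √(GM/r₁) = 258360 m/s, v₂ = √(GM/r₂) = 105475 m/s.
Transfer speeds (vis-viva v² = GM(2/r − 1/a_t)): v₁ᵗ = 338273 m/s, v₂ᵗ = 56378.8 m/s.
(a) ΔV₁ = |v₁ᵗ − v₁| ≈ 7.991e+04 m/s = 79.91 km/s.
(b) ΔV₂ = |v₂ − v₂ᵗ| ≈ 4.91e+04 m/s = 49.1 km/s.
(c) ΔV_total = ΔV₁ + ΔV₂ ≈ 1.29e+05 m/s = 129 km/s.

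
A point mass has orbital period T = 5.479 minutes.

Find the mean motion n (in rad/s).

Convert to SI: T = 5.479 minutes = 328.74 s.
n = 2π / T.
n = 2π / 328.74 s ≈ 0.01911 rad/s.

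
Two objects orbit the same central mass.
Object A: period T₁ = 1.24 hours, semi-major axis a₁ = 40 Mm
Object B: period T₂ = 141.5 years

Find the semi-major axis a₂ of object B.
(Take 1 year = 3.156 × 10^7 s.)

Convert to SI: T₁ = 1.24 hours = 4464 s; a₁ = 40 Mm = 4e+07 m; T₂ = 141.5 years = 4.46574e+09 s.
Kepler's third law: (T₁/T₂)² = (a₁/a₂)³ ⇒ a₂ = a₁ · (T₂/T₁)^(2/3).
T₂/T₁ = 4.46574e+09 / 4464 = 1.00039e+06.
a₂ = 4e+07 · (1.00039e+06)^(2/3) m ≈ 4.001e+11 m = 400.1 Gm.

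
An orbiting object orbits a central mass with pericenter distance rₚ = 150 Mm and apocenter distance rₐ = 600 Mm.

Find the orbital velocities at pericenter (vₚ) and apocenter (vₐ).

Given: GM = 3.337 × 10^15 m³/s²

Convert to SI: rₚ = 150 Mm = 1.5e+08 m; rₐ = 600 Mm = 6e+08 m.
Use the vis-viva equation v² = GM(2/r − 1/a) with a = (rₚ + rₐ)/2 = (1.5e+08 + 6e+08)/2 = 3.75e+08 m.
vₚ = √(GM · (2/rₚ − 1/a)) = √(3.337e+15 · (2/1.5e+08 − 1/3.75e+08)) m/s ≈ 5966 m/s = 5.966 km/s.
vₐ = √(GM · (2/rₐ − 1/a)) = √(3.337e+15 · (2/6e+08 − 1/3.75e+08)) m/s ≈ 1492 m/s = 1.492 km/s.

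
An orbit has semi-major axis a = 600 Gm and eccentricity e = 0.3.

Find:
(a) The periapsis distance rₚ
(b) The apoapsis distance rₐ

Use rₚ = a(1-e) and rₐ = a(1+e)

Convert to SI: a = 600 Gm = 6e+11 m.
(a) rₚ = a(1 − e) = 6e+11 · (1 − 0.3) = 6e+11 · 0.7 ≈ 4.2e+11 m = 420 Gm.
(b) rₐ = a(1 + e) = 6e+11 · (1 + 0.3) = 6e+11 · 1.3 ≈ 7.8e+11 m = 780 Gm.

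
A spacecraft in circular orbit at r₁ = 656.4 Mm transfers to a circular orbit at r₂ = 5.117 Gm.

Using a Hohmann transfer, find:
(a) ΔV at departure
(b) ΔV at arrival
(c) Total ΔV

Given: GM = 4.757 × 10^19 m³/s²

Convert to SI: r₁ = 656.4 Mm = 6.564e+08 m; r₂ = 5.117 Gm = 5.117e+09 m.
Transfer semi-major axis: a_t = (r₁ + r₂)/2 = (6.564e+08 + 5.117e+09)/2 = 2.8867e+09 m.
Circular speeds: v₁ = √(GM/r₁) = 269204 m/s, v₂ = √(GM/r₂) = 96418.2 m/s.
Transfer speeds (vis-viva v² = GM(2/r − 1/a_t)): v₁ᵗ = 358417 m/s, v₂ᵗ = 45977.2 m/s.
(a) ΔV₁ = |v₁ᵗ − v₁| ≈ 8.921e+04 m/s = 89.21 km/s.
(b) ΔV₂ = |v₂ − v₂ᵗ| ≈ 5.044e+04 m/s = 50.44 km/s.
(c) ΔV_total = ΔV₁ + ΔV₂ ≈ 1.397e+05 m/s = 139.7 km/s.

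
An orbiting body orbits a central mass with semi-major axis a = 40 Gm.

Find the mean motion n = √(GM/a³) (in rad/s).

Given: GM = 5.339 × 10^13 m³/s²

Convert to SI: a = 40 Gm = 4e+10 m.
n = √(GM / a³).
n = √(5.339e+13 / (4e+10)³) rad/s ≈ 9.134e-10 rad/s.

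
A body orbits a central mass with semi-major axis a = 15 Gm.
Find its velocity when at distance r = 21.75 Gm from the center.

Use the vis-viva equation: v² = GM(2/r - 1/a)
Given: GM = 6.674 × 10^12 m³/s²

Convert to SI: a = 15 Gm = 1.5e+10 m; r = 21.75 Gm = 2.175e+10 m.
Vis-viva: v = √(GM · (2/r − 1/a)).
2/r − 1/a = 2/2.175e+10 − 1/1.5e+10 = 2.52874e-11 m⁻¹.
v = √(6.674e+12 · 2.52874e-11) m/s ≈ 12.99 m/s = 12.99 m/s.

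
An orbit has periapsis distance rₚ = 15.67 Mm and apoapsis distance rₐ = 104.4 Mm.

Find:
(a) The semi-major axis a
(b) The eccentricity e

Convert to SI: rₚ = 15.67 Mm = 1.567e+07 m; rₐ = 104.4 Mm = 1.044e+08 m.
(a) a = (rₚ + rₐ) / 2 = (1.567e+07 + 1.044e+08) / 2 ≈ 6.004e+07 m = 60.03 Mm.
(b) e = (rₐ − rₚ) / (rₐ + rₚ) = (1.044e+08 − 1.567e+07) / (1.044e+08 + 1.567e+07) ≈ 0.739.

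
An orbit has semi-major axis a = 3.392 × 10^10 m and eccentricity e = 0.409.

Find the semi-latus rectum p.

p = a (1 − e²).
p = 3.392e+10 · (1 − (0.409)²) = 3.392e+10 · 0.832719 ≈ 2.825e+10 m = 2.825 × 10^10 m.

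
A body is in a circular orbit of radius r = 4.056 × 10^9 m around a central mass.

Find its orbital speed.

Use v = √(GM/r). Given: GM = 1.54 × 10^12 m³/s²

For a circular orbit, gravity supplies the centripetal force, so v = √(GM / r).
v = √(1.54e+12 / 4.056e+09) m/s ≈ 19.49 m/s = 19.49 m/s.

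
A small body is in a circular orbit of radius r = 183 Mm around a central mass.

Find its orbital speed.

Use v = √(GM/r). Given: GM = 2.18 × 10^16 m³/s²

Convert to SI: r = 183 Mm = 1.83e+08 m.
For a circular orbit, gravity supplies the centripetal force, so v = √(GM / r).
v = √(2.18e+16 / 1.83e+08) m/s ≈ 1.091e+04 m/s = 10.91 km/s.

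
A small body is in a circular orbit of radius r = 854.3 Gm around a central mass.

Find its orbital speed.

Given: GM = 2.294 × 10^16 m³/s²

Convert to SI: r = 854.3 Gm = 8.543e+11 m.
For a circular orbit, gravity supplies the centripetal force, so v = √(GM / r).
v = √(2.294e+16 / 8.543e+11) m/s ≈ 163.9 m/s = 163.9 m/s.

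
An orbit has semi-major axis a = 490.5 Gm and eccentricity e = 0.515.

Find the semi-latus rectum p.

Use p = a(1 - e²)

Convert to SI: a = 490.5 Gm = 4.905e+11 m.
p = a (1 − e²).
p = 4.905e+11 · (1 − (0.515)²) = 4.905e+11 · 0.734775 ≈ 3.604e+11 m = 360.4 Gm.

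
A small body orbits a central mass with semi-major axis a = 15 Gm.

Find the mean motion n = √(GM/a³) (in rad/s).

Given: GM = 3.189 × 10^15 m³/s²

Convert to SI: a = 15 Gm = 1.5e+10 m.
n = √(GM / a³).
n = √(3.189e+15 / (1.5e+10)³) rad/s ≈ 3.074e-08 rad/s.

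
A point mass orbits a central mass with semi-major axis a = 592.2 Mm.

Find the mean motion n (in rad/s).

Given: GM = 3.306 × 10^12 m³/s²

Convert to SI: a = 592.2 Mm = 5.922e+08 m.
n = √(GM / a³).
n = √(3.306e+12 / (5.922e+08)³) rad/s ≈ 1.262e-07 rad/s.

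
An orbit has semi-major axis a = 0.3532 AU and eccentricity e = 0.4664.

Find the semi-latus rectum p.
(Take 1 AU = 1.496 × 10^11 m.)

Convert to SI: a = 0.3532 AU = 5.28387e+10 m.
p = a (1 − e²).
p = 5.28387e+10 · (1 − (0.4664)²) = 5.28387e+10 · 0.782471 ≈ 4.134e+10 m = 0.2764 AU.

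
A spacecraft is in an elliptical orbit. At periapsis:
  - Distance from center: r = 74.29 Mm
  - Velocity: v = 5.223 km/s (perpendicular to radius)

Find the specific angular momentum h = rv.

Convert to SI: r = 74.29 Mm = 7.429e+07 m; v = 5.223 km/s = 5223 m/s.
With v perpendicular to r, h = r · v.
h = 7.429e+07 · 5223 m²/s ≈ 3.88e+11 m²/s.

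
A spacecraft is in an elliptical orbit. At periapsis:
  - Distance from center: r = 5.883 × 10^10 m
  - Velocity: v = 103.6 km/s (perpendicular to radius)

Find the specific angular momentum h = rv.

Convert to SI: v = 103.6 km/s = 103600 m/s.
With v perpendicular to r, h = r · v.
h = 5.883e+10 · 103600 m²/s ≈ 6.095e+15 m²/s.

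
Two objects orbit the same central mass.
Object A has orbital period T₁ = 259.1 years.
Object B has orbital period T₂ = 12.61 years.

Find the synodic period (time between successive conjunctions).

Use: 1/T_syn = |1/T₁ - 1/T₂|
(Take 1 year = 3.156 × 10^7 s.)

Convert to SI: T₁ = 259.1 years = 8.1772e+09 s; T₂ = 12.61 years = 3.97972e+08 s.
T_syn = |T₁ · T₂ / (T₁ − T₂)|.
T_syn = |8.1772e+09 · 3.97972e+08 / (8.1772e+09 − 3.97972e+08)| s ≈ 4.183e+08 s = 13.26 years.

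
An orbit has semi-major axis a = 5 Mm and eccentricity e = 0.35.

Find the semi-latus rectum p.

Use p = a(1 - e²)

Convert to SI: a = 5 Mm = 5e+06 m.
p = a (1 − e²).
p = 5e+06 · (1 − (0.35)²) = 5e+06 · 0.8775 ≈ 4.388e+06 m = 4.388 Mm.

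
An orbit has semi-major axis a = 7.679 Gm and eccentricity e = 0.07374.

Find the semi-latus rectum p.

Convert to SI: a = 7.679 Gm = 7.679e+09 m.
p = a (1 − e²).
p = 7.679e+09 · (1 − (0.07374)²) = 7.679e+09 · 0.994562 ≈ 7.637e+09 m = 7.637 Gm.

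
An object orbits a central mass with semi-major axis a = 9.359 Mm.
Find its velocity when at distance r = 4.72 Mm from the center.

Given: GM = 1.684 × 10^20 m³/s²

Convert to SI: a = 9.359 Mm = 9.359e+06 m; r = 4.72 Mm = 4.72e+06 m.
Vis-viva: v = √(GM · (2/r − 1/a)).
2/r − 1/a = 2/4.72e+06 − 1/9.359e+06 = 3.1688e-07 m⁻¹.
v = √(1.684e+20 · 3.1688e-07) m/s ≈ 7.305e+06 m/s = 7305 km/s.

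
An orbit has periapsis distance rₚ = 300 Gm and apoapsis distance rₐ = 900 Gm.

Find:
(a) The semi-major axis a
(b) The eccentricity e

Convert to SI: rₚ = 300 Gm = 3e+11 m; rₐ = 900 Gm = 9e+11 m.
(a) a = (rₚ + rₐ) / 2 = (3e+11 + 9e+11) / 2 ≈ 6e+11 m = 600 Gm.
(b) e = (rₐ − rₚ) / (rₐ + rₚ) = (9e+11 − 3e+11) / (9e+11 + 3e+11) ≈ 0.5.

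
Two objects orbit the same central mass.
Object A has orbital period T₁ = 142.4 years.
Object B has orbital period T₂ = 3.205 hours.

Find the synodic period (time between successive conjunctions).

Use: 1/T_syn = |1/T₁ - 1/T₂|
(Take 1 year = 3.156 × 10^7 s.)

Convert to SI: T₁ = 142.4 years = 4.49414e+09 s; T₂ = 3.205 hours = 11538 s.
T_syn = |T₁ · T₂ / (T₁ − T₂)|.
T_syn = |4.49414e+09 · 11538 / (4.49414e+09 − 11538)| s ≈ 1.154e+04 s = 3.205 hours.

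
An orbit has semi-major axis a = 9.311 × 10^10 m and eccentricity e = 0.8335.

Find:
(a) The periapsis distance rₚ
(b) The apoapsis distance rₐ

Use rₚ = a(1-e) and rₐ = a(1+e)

(a) rₚ = a(1 − e) = 9.311e+10 · (1 − 0.8335) = 9.311e+10 · 0.1665 ≈ 1.55e+10 m = 1.55 × 10^10 m.
(b) rₐ = a(1 + e) = 9.311e+10 · (1 + 0.8335) = 9.311e+10 · 1.8335 ≈ 1.707e+11 m = 1.707 × 10^11 m.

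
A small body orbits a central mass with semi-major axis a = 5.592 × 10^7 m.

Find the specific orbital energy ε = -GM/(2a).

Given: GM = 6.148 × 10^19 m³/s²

ε = −GM / (2a).
ε = −6.148e+19 / (2 · 5.592e+07) J/kg ≈ -5.497e+11 J/kg = -549.7 GJ/kg.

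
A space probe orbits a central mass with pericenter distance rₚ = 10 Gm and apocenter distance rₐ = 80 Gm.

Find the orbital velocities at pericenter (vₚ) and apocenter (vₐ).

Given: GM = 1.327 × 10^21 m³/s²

Convert to SI: rₚ = 10 Gm = 1e+10 m; rₐ = 80 Gm = 8e+10 m.
Use the vis-viva equation v² = GM(2/r − 1/a) with a = (rₚ + rₐ)/2 = (1e+10 + 8e+10)/2 = 4.5e+10 m.
vₚ = √(GM · (2/rₚ − 1/a)) = √(1.327e+21 · (2/1e+10 − 1/4.5e+10)) m/s ≈ 4.857e+05 m/s = 485.7 km/s.
vₐ = √(GM · (2/rₐ − 1/a)) = √(1.327e+21 · (2/8e+10 − 1/4.5e+10)) m/s ≈ 6.071e+04 m/s = 60.71 km/s.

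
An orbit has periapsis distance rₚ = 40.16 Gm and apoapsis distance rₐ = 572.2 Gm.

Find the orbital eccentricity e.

Convert to SI: rₚ = 40.16 Gm = 4.016e+10 m; rₐ = 572.2 Gm = 5.722e+11 m.
e = (rₐ − rₚ) / (rₐ + rₚ).
e = (5.722e+11 − 4.016e+10) / (5.722e+11 + 4.016e+10) = 5.3204e+11 / 6.1236e+11 ≈ 0.8688.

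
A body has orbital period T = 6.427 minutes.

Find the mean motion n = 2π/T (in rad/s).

Convert to SI: T = 6.427 minutes = 385.62 s.
n = 2π / T.
n = 2π / 385.62 s ≈ 0.01629 rad/s.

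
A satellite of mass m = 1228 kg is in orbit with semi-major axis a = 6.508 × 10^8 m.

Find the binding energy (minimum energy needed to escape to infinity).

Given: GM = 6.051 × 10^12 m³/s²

Total orbital energy is E = −GMm/(2a); binding energy is E_bind = −E = GMm/(2a).
E_bind = 6.051e+12 · 1228 / (2 · 6.508e+08) J ≈ 5.709e+06 J = 5.709 MJ.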